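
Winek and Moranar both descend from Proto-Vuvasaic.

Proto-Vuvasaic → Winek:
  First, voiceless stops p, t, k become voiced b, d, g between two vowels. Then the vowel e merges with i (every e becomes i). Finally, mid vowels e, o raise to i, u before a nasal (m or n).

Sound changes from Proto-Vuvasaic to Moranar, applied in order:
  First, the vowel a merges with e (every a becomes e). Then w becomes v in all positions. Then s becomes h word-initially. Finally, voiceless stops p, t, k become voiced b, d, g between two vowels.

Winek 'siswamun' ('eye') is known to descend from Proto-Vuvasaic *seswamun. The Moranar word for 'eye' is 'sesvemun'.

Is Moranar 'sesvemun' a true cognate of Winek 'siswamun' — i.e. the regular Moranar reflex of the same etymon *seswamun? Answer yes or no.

no

Derive the expected Moranar reflex of *seswamun:
Moranar: *seswamun
  seswamun → seswemun   [vowel merger]
  seswemun → sesvemun   [unconditioned shift]
  sesvemun → hesvemun   [debuccalisation]
  hesvemun (rule 4 does not apply)
  giving Moranar hesvemun.
The regular Moranar reflex would be 'hesvemun', but the attested form is 'sesvemun'. The correspondence is irregular, so they are not cognates (the Moranar form has a different source).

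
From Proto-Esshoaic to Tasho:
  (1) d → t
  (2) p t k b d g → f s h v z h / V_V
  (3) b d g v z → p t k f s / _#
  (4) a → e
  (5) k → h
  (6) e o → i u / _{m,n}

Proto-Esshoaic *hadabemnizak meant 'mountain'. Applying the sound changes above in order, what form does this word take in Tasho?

Tasho: start from *hadabemnizak.
  rule 1 (unconditioned shift): hadabemnizak → hatabemnizak
  rule 2 (intervocalic lenition): hatabemnizak → hasavemnizak
  rule 3: no change — hasavemnizak
  rule 4 (vowel merger): hasavemnizak → hesevemnizek
  rule 5 (unconditioned shift): hesevemnizek → hesevemnizeh
  rule 6 (pre-nasal raising): hesevemnizeh → hesevimnizeh
  ⇒ Tasho hesevimnizeh

hesevimnizeh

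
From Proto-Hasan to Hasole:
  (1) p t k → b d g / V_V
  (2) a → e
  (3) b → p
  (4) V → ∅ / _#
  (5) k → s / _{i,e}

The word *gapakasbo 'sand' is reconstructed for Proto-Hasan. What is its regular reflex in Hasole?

gepegesp

Hasole: *gapakasbo > gabagasbo > gebegesbo > gepegespo > gepegesp  (by intervocalic voicing, vowel merger, unconditioned shift, apocope)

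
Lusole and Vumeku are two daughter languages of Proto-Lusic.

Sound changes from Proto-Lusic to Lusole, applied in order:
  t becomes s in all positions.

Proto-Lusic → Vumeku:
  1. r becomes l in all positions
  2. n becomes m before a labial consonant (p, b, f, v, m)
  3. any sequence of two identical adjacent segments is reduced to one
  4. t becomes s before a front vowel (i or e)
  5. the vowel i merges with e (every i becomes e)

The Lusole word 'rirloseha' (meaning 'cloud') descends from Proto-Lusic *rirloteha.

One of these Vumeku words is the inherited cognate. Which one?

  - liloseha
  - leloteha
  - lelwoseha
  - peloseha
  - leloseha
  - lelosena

Vumeku: *rirloteha > lilloteha > liloteha > liloseha > leloseha  (by unconditioned shift, degemination, palatalisation, vowel merger)
Among the options, 'leloseha' alone shows every Vumeku change applied in order.

leloseha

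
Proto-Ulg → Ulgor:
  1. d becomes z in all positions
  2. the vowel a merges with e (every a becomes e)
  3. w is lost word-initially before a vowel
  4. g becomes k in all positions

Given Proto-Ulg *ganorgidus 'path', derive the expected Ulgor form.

Ulgor: *ganorgidus > ganorgizus > genorgizus > kenorkizus  (by unconditioned shift, vowel merger, unconditioned shift)

kenorkizus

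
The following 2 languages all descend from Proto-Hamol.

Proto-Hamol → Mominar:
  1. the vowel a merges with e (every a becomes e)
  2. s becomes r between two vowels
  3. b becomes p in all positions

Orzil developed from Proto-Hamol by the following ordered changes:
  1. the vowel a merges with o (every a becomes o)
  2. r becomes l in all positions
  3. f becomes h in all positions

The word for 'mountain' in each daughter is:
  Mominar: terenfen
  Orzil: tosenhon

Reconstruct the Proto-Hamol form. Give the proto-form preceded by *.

*tasenfan

Position 6: Mominar has f, Orzil has h. Mominar preserves f here (none of its changes turn any other segment into f), so the proto-segment is *f.
Position 2: Mominar has e, Orzil has o. Taking the neighbouring segments as reconstructed: Mominar e could go back to *a or *e; Orzil o could go back to *a or *o — the one source consistent with every daughter is *a.
Continuing position by position gives *tasenfan; check it forward:
Mominar: start from *tasenfan.
  rule 1 (vowel merger): tasenfan → tesenfen
  rule 2 (rhotacism): tesenfen → terenfen
  rule 3: no change — terenfen
  ⇒ Mominar terenfen
Orzil: *tasenfan > tosenfon > tosenhon  (by vowel merger, unconditioned shift)
Only *tasenfan yields all of Mominar terenfen, Orzil tosenhon.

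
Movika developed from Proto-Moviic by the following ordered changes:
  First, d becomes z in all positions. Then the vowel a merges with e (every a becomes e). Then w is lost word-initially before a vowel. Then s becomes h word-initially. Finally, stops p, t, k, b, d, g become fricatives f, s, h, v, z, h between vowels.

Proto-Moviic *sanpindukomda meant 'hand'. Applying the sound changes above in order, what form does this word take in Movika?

Movika: start from *sanpindukomda.
  rule 1 (unconditioned shift): sanpindukomda → sanpinzukomza
  rule 2 (vowel merger): sanpinzukomza → senpinzukomze
  rule 3: no change — senpinzukomze
  rule 4 (debuccalisation): senpinzukomze → henpinzukomze
  rule 5 (intervocalic lenition): henpinzukomze → henpinzuhomze
  ⇒ Movika henpinzuhomze

henpinzuhomze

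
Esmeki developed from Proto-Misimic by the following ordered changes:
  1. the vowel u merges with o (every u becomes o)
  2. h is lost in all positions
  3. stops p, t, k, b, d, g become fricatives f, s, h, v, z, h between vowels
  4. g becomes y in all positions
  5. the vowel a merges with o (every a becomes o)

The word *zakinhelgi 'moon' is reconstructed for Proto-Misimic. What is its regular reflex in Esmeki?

Esmeki: start from *zakinhelgi.
  rule 1: no change — zakinhelgi
  rule 2 (h-loss): zakinhelgi → zakinelgi
  rule 3 (intervocalic lenition): zakinelgi → zahinelgi
  rule 4 (unconditioned shift): zahinelgi → zahinelyi
  rule 5 (vowel merger): zahinelyi → zohinelyi
  ⇒ Esmeki zohinelyi

zohinelyi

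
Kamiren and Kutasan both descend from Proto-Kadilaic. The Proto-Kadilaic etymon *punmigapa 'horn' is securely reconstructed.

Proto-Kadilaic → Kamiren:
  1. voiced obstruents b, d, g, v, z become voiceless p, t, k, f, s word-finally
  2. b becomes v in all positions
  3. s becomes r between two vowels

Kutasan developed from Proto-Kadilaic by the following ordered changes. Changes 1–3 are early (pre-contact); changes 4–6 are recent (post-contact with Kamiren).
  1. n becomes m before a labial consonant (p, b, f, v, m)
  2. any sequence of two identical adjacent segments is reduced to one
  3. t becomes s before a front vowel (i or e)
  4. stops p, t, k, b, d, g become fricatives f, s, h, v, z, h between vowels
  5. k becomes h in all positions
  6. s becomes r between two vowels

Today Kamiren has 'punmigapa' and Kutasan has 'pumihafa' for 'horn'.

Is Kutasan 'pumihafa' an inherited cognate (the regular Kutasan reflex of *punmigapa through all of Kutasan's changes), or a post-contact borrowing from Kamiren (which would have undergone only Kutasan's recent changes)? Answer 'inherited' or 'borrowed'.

inherited

If inherited, *punmigapa would pass through all of Kutasan's changes:
Kutasan: start from *punmigapa.
  rule 1 (nasal place assimilation): punmigapa → pummigapa
  rule 2 (degemination): pummigapa → pumigapa
  rule 3: no change — pumigapa
  rule 4 (intervocalic lenition): pumigapa → pumihafa
  rule 5: no change — pumihafa
  rule 6: no change — pumihafa
  ⇒ Kutasan pumihafa
If borrowed from Kamiren 'punmigapa' after the early changes, it would undergo only the recent ones:
  rule 4 (intervocalic lenition): punmigapa → punmihafa
  rule 5 (unconditioned shift): no change (punmihafa)
  rule 6 (rhotacism): no change (punmihafa)
  ⇒ as a loan: punmihafa
Kutasan 'pumihafa' matches the inherited outcome exactly, so it is an inherited cognate, not a loan.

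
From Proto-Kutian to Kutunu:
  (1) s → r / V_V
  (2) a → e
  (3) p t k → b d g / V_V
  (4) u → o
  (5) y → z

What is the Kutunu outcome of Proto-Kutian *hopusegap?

hoboregep

Kutunu: *hopusegap
  hopusegap → hopuregap   [rhotacism]
  hopuregap → hopuregep   [vowel merger]
  hopuregep → hoburegep   [intervocalic voicing]
  hoburegep → hoboregep   [vowel merger]
  hoboregep (rule 5 does not apply)
  giving Kutunu hoboregep.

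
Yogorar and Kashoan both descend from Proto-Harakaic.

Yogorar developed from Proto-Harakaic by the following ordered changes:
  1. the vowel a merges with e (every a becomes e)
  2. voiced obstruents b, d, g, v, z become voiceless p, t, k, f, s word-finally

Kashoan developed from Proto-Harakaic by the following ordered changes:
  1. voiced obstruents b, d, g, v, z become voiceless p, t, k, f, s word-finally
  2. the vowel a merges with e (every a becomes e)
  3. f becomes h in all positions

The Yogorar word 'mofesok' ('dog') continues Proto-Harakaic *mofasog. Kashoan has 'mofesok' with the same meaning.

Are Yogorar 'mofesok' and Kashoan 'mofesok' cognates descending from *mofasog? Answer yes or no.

Derive the expected Kashoan reflex of *mofasog:
Kashoan: start from *mofasog.
  rule 1 (final devoicing): mofasog → mofasok
  rule 2 (vowel merger): mofasok → mofesok
  rule 3 (unconditioned shift): mofesok → mohesok
  ⇒ Kashoan mohesok
The regular Kashoan reflex would be 'mohesok', but the attested form is 'mofesok'. The correspondence is irregular, so they are not cognates (the Kashoan form has a different source).

no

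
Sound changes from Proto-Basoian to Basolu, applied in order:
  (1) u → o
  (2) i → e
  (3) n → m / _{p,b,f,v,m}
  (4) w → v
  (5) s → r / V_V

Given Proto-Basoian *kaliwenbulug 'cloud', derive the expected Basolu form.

Basolu: *kaliwenbulug
  kaliwenbulug → kaliwenbolog   [vowel merger]
  kaliwenbolog → kalewenbolog   [vowel merger]
  kalewenbolog → kalewembolog   [nasal place assimilation]
  kalewembolog → kalevembolog   [unconditioned shift]
  kalevembolog (rule 5 does not apply)
  giving Basolu kalevembolog.

kalevembolog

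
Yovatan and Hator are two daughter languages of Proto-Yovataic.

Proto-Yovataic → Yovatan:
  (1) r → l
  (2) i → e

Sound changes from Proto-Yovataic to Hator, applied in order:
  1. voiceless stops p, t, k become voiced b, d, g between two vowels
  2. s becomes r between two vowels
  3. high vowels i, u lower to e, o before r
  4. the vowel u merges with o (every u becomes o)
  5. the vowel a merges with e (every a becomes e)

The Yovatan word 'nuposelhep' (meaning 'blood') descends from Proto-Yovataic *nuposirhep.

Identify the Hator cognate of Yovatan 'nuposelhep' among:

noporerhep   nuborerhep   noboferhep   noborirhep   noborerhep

Hator: *nuposirhep > nubosirhep > nuborirhep > nuborerhep > noborerhep  (by intervocalic voicing, rhotacism, pre-rhotic lowering, vowel merger)
Only 'noborerhep' matches the regular Hator development of *nuposirhep.

noborerhep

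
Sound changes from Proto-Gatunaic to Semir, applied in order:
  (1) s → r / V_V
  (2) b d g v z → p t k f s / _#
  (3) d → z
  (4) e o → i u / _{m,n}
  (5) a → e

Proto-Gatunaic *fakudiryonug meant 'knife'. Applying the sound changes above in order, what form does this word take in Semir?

Semir: start from *fakudiryonug.
  rule 1: no change — fakudiryonug
  rule 2 (final devoicing): fakudiryonug → fakudiryonuk
  rule 3 (unconditioned shift): fakudiryonuk → fakuziryonuk
  rule 4 (pre-nasal raising): fakuziryonuk → fakuziryunuk
  rule 5 (vowel merger): fakuziryunuk → fekuziryunuk
  ⇒ Semir fekuziryunuk

fekuziryunuk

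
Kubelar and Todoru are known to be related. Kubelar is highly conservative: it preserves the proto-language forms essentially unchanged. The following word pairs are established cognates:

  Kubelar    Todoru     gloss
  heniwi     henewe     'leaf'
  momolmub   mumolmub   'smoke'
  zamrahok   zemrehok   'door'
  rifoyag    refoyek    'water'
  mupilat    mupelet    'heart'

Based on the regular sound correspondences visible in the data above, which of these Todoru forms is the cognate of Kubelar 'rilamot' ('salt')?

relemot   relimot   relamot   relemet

relemot

heniwi ~ henewe, mupilat ~ mupelet — Kubelar i corresponds to Todoru e after a consonant, before a consonant other than r, m, n, p, b, f, v.
zamrahok ~ zemrehok — Kubelar a corresponds to Todoru e after a consonant, before a nasal.
Applying these to Kubelar 'rilamot':
  rilamot → relamot   (i→e after a consonant, before a consonant other than r, m, n, p, b, f, v)
  relamot → relemot   (a→e after a consonant, before a nasal)
So the Todoru cognate is 'relemot'.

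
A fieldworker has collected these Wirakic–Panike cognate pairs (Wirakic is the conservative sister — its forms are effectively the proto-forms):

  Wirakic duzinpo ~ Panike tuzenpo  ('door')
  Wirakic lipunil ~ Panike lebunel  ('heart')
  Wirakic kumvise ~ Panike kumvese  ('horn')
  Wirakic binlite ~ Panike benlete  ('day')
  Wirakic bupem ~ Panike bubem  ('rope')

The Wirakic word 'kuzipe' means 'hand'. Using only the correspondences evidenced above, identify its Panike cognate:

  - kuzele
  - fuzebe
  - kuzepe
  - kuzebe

lipunil ~ lebunel — Wirakic i corresponds to Panike e after a consonant, before a labial obstruent.
bupem ~ bubem — Wirakic p corresponds to Panike b between vowels (before a front vowel).
Applying these to Wirakic 'kuzipe':
  kuzipe → kuzepe   (i→e after a consonant, before a labial obstruent)
  kuzepe → kuzebe   (p→b between vowels (before a front vowel))
So the Panike cognate is 'kuzebe'.

kuzebe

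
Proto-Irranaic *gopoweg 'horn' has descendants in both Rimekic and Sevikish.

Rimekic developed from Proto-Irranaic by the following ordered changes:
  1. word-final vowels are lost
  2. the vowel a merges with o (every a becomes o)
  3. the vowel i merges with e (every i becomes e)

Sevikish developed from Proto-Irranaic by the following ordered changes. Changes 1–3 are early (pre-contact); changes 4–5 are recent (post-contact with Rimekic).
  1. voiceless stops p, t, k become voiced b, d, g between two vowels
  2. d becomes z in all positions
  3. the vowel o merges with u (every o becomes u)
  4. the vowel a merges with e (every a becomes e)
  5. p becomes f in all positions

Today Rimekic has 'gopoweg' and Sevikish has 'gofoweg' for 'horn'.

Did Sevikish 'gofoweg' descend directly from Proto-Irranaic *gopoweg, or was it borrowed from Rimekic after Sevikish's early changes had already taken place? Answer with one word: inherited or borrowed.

borrowed

If inherited, *gopoweg would pass through all of Sevikish's changes:
Sevikish: *gopoweg
  gopoweg → goboweg   [intervocalic voicing]
  goboweg (rule 2 does not apply)
  goboweg → gubuweg   [vowel merger]
  gubuweg (rule 4 does not apply)
  gubuweg (rule 5 does not apply)
  giving Sevikish gubuweg.
If borrowed from Rimekic 'gopoweg' after the early changes, it would undergo only the recent ones:
  rule 4 (vowel merger): no change (gopoweg)
  rule 5 (unconditioned shift): gopoweg → gofoweg
  ⇒ as a loan: gofoweg
Sevikish 'gofoweg' matches the loan outcome 'gofoweg', not the inherited 'gubuweg' — it skipped the early Sevikish changes, so it was borrowed from Rimekic.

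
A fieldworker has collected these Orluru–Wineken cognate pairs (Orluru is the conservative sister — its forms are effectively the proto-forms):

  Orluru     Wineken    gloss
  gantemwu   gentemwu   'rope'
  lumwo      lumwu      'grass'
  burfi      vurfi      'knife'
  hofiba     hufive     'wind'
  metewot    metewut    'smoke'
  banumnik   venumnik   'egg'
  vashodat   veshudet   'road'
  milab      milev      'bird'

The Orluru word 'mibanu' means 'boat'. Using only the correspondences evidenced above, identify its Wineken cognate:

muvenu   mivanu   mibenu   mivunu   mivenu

mivenu

hofiba ~ hufive — Orluru b corresponds to Wineken v between vowels (before a back vowel).
gantemwu ~ gentemwu, banumnik ~ venumnik — Orluru a corresponds to Wineken e after a consonant, before a nasal.
Applying these to Orluru 'mibanu':
  mibanu → mivanu   (b→v between vowels (before a back vowel))
  mivanu → mivenu   (a→e after a consonant, before a nasal)
So the Wineken cognate is 'mivenu'.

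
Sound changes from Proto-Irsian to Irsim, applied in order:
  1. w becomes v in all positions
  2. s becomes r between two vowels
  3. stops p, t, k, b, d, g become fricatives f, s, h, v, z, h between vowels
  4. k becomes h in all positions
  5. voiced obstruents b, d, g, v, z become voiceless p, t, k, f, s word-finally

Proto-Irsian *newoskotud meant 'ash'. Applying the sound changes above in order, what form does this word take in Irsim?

nevoshosut

Irsim: *newoskotud
  newoskotud → nevoskotud   [unconditioned shift]
  nevoskotud (rule 2 does not apply)
  nevoskotud → nevoskosud   [intervocalic lenition]
  nevoskosud → nevoshosud   [unconditioned shift]
  nevoshosud → nevoshosut   [final devoicing]
  giving Irsim nevoshosut.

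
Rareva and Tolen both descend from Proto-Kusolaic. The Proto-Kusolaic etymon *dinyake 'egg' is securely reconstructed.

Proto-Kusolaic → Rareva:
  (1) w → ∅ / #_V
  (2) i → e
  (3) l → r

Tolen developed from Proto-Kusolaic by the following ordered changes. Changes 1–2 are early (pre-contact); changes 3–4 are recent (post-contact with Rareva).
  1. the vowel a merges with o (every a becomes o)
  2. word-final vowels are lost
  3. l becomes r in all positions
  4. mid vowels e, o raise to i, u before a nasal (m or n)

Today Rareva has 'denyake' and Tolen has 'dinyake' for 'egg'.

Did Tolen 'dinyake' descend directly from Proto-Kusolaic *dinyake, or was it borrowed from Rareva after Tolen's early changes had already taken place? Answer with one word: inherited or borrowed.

borrowed

If inherited, *dinyake would pass through all of Tolen's changes:
Tolen: *dinyake
  dinyake → dinyoke   [vowel merger]
  dinyoke → dinyok   [apocope]
  dinyok (rule 3 does not apply)
  dinyok (rule 4 does not apply)
  giving Tolen dinyok.
If borrowed from Rareva 'denyake' after the early changes, it would undergo only the recent ones:
  rule 3 (unconditioned shift): no change (denyake)
  rule 4 (pre-nasal raising): denyake → dinyake
  ⇒ as a loan: dinyake
Tolen 'dinyake' matches the loan outcome 'dinyake', not the inherited 'dinyok' — it skipped the early Tolen changes, so it was borrowed from Rareva.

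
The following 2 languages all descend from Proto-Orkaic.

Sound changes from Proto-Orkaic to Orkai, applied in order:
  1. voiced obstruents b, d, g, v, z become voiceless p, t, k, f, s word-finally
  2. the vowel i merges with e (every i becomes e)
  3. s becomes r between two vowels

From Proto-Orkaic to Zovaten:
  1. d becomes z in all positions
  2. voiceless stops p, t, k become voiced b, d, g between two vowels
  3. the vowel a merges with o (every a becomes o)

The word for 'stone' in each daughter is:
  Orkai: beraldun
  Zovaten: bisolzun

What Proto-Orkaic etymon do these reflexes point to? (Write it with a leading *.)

*bisaldun

Position 2: Orkai has e, Zovaten has i. Zovaten preserves i here (none of its changes turn any other segment into i), so the proto-segment is *i.
Position 4: Orkai has a, Zovaten has o. Orkai preserves a here (none of its changes turn any other segment into a), so the proto-segment is *a.
Continuing position by position gives *bisaldun; check it forward:
Orkai: *bisaldun > besaldun > beraldun  (by vowel merger, rhotacism)
Zovaten: *bisaldun
  bisaldun → bisalzun   [unconditioned shift]
  bisalzun (rule 2 does not apply)
  bisalzun → bisolzun   [vowel merger]
  giving Zovaten bisolzun.
Only *bisaldun yields all of Orkai beraldun, Zovaten bisolzun.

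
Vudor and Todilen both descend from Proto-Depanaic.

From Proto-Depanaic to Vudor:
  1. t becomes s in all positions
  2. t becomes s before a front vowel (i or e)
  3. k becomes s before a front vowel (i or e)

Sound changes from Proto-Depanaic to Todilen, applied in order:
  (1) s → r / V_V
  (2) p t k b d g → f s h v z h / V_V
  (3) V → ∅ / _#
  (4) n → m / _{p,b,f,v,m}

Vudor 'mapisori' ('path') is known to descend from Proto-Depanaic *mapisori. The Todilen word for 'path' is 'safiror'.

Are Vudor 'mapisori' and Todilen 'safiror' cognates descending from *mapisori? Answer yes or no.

no

Derive the expected Todilen reflex of *mapisori:
Todilen: *mapisori
  mapisori → mapirori   [rhotacism]
  mapirori → mafirori   [intervocalic lenition]
  mafirori → mafiror   [apocope]
  mafiror (rule 4 does not apply)
  giving Todilen mafiror.
The regular Todilen reflex would be 'mafiror', but the attested form is 'safiror'. The correspondence is irregular, so they are not cognates (the Todilen form has a different source).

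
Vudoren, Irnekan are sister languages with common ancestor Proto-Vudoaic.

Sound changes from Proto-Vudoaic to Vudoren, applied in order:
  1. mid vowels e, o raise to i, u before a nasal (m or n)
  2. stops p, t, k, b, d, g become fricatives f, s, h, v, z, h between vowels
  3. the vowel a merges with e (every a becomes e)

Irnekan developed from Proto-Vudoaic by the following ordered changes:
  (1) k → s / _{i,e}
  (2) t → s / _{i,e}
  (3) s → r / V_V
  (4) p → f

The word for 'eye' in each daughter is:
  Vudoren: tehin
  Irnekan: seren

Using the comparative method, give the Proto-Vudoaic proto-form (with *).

*teken

Position 3: Vudoren has h, Irnekan has r. Taking the neighbouring segments as reconstructed: Vudoren h could go back to *k or *g or *h; Irnekan r could go back to *t or *k or *s or *r — the one source consistent with every daughter is *k.
Position 1: Vudoren has t, Irnekan has s. Vudoren preserves t here (none of its changes turn any other segment into t), so the proto-segment is *t.
Verify the candidate proto-form against each daughter:
Vudoren: *teken
  teken → tekin   [pre-nasal raising]
  tekin → tehin   [intervocalic lenition]
  tehin (rule 3 does not apply)
  giving Vudoren tehin.
Irnekan: start from *teken.
  rule 1 (palatalisation): teken → tesen
  rule 2 (palatalisation): tesen → sesen
  rule 3 (rhotacism): sesen → seren
  rule 4: no change — seren
  ⇒ Irnekan seren
No other proto-form is consistent with every reflex, so the reconstruction is *teken.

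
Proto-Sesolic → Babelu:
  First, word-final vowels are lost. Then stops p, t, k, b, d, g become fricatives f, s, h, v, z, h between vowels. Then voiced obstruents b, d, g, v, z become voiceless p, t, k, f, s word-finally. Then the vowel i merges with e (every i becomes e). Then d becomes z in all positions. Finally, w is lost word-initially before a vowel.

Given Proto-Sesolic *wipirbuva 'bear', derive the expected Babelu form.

eferbuf

Babelu: *wipirbuva > wipirbuv > wifirbuv > wifirbuf > weferbuf > eferbuf  (by apocope, intervocalic lenition, final devoicing, vowel merger, glide loss)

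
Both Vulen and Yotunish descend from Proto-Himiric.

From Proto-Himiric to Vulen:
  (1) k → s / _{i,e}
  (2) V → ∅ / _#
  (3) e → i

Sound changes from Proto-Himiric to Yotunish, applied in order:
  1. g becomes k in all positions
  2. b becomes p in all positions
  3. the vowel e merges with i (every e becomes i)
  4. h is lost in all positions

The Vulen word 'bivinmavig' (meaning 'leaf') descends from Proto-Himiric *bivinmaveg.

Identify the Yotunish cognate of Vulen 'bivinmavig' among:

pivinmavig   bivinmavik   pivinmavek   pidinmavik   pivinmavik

pivinmavik

Yotunish: *bivinmaveg > bivinmavek > pivinmavek > pivinmavik  (by unconditioned shift, unconditioned shift, vowel merger)
Only 'pivinmavik' matches the regular Yotunish development of *bivinmaveg.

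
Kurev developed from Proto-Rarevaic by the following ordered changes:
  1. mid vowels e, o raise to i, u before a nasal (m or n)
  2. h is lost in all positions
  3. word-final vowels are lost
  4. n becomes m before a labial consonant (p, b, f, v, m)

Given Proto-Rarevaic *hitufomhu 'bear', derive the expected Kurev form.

itufum

Kurev: start from *hitufomhu.
  rule 1 (pre-nasal raising): hitufomhu → hitufumhu
  rule 2 (h-loss): hitufumhu → itufumu
  rule 3 (apocope): itufumu → itufum
  rule 4: no change — itufum
  ⇒ Kurev itufum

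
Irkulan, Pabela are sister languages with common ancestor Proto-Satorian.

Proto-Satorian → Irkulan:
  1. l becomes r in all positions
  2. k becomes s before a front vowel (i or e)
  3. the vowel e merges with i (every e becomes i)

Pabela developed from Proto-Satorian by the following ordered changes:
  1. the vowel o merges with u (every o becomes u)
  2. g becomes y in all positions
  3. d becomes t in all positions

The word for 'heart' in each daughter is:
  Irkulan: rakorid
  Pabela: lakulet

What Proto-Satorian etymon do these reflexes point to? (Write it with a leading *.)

*lakoled

Position 7: Irkulan has d, Pabela has t. Irkulan preserves d here (none of its changes turn any other segment into d), so the proto-segment is *d.
Position 4: Irkulan has o, Pabela has u. Irkulan preserves o here (none of its changes turn any other segment into o), so the proto-segment is *o.
Position 5: Irkulan has r, Pabela has l. Pabela preserves l here (none of its changes turn any other segment into l), so the proto-segment is *l.
Continuing position by position gives *lakoled; check it forward:
Irkulan: *lakoled
  lakoled → rakored   [unconditioned shift]
  rakored (rule 2 does not apply)
  rakored → rakorid   [vowel merger]
  giving Irkulan rakorid.
Pabela: *lakoled
  lakoled → lakuled   [vowel merger]
  lakuled (rule 2 does not apply)
  lakuled → lakulet   [unconditioned shift]
  giving Pabela lakulet.
*lakoled is the unique common source.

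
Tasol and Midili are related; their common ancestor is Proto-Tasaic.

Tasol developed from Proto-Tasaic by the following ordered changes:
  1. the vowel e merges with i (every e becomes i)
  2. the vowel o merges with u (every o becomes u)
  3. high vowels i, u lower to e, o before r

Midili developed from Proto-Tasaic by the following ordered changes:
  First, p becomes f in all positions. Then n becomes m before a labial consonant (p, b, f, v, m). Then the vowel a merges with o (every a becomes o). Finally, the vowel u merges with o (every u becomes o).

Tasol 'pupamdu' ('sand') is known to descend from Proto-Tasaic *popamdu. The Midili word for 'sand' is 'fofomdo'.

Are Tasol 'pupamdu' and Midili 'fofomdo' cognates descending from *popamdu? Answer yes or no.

yes

Derive the expected Midili reflex of *popamdu:
Midili: *popamdu
  popamdu → fofamdu   [unconditioned shift]
  fofamdu (rule 2 does not apply)
  fofamdu → fofomdu   [vowel merger]
  fofomdu → fofomdo   [vowel merger]
  giving Midili fofomdo.
Midili 'fofomdo' matches the regular reflex exactly, so the pair is cognate.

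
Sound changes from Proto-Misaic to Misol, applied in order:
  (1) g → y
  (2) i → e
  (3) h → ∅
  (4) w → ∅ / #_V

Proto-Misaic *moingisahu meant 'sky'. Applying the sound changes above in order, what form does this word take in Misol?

Misol: *moingisahu
  moingisahu → moinyisahu   [unconditioned shift]
  moinyisahu → moenyesahu   [vowel merger]
  moenyesahu → moenyesau   [h-loss]
  moenyesau (rule 4 does not apply)
  giving Misol moenyesau.

moenyesau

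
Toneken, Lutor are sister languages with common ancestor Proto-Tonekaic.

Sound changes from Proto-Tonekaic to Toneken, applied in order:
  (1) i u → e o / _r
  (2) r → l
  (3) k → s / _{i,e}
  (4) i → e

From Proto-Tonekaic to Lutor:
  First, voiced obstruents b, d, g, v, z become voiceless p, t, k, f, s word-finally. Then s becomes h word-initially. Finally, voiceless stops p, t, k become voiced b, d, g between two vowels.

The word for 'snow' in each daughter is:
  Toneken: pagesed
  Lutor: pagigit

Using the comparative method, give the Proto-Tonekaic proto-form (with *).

Position 6: Toneken has e, Lutor has i. Lutor preserves i here (none of its changes turn any other segment into i), so the proto-segment is *i.
Position 5: Toneken has s, Lutor has g. Taking the neighbouring segments as reconstructed: Toneken s could go back to *k or *s; Lutor g could go back to *k or *g — the one source consistent with every daughter is *k.
Continuing position by position gives *pagikid; check it forward:
Toneken: start from *pagikid.
  rule 1: no change — pagikid
  rule 2: no change — pagikid
  rule 3 (palatalisation): pagikid → pagisid
  rule 4 (vowel merger): pagisid → pagesed
  ⇒ Toneken pagesed
Lutor: start from *pagikid.
  rule 1 (final devoicing): pagikid → pagikit
  rule 2: no change — pagikit
  rule 3 (intervocalic voicing): pagikit → pagigit
  ⇒ Lutor pagigit
*pagikid is the unique common source.

*pagikid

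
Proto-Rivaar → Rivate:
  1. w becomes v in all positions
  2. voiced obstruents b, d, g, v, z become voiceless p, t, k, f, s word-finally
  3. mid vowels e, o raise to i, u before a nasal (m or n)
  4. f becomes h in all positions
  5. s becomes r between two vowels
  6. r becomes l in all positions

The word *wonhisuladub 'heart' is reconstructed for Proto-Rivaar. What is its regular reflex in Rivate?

Rivate: *wonhisuladub
  wonhisuladub → vonhisuladub   [unconditioned shift]
  vonhisuladub → vonhisuladup   [final devoicing]
  vonhisuladup → vunhisuladup   [pre-nasal raising]
  vunhisuladup (rule 4 does not apply)
  vunhisuladup → vunhiruladup   [rhotacism]
  vunhiruladup → vunhiluladup   [unconditioned shift]
  giving Rivate vunhiluladup.

vunhiluladup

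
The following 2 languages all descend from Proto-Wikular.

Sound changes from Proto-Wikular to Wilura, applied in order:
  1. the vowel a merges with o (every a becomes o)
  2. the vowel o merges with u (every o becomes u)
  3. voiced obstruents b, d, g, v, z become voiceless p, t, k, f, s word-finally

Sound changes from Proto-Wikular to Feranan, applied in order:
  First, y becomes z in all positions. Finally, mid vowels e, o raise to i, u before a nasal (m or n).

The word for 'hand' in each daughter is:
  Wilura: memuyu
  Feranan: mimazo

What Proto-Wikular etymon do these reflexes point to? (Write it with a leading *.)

Position 4: Wilura has u, Feranan has a. Feranan preserves a here (none of its changes turn any other segment into a), so the proto-segment is *a.
Position 2: Wilura has e, Feranan has i. Wilura preserves e here (none of its changes turn any other segment into e), so the proto-segment is *e.
Continuing position by position gives *memayo; check it forward:
Wilura: start from *memayo.
  rule 1 (vowel merger): memayo → memoyo
  rule 2 (vowel merger): memoyo → memuyu
  rule 3: no change — memuyu
  ⇒ Wilura memuyu
Feranan: *memayo > memazo > mimazo  (by unconditioned shift, pre-nasal raising)
*memayo is the unique common source.

*memayo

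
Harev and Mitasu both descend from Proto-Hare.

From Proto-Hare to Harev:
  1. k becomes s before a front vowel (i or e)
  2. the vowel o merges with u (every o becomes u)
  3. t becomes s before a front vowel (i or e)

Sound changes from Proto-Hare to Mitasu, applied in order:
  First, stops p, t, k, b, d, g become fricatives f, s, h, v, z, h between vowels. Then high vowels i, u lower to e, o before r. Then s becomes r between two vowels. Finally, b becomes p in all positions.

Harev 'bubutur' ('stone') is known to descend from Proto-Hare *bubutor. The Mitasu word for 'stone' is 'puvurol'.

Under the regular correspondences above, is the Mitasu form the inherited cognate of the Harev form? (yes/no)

Derive the expected Mitasu reflex of *bubutor:
Mitasu: *bubutor
  bubutor → buvusor   [intervocalic lenition]
  buvusor (rule 2 does not apply)
  buvusor → buvuror   [rhotacism]
  buvuror → puvuror   [unconditioned shift]
  giving Mitasu puvuror.
The regular Mitasu reflex would be 'puvuror', but the attested form is 'puvurol'. The correspondence is irregular, so they are not cognates (the Mitasu form has a different source).

no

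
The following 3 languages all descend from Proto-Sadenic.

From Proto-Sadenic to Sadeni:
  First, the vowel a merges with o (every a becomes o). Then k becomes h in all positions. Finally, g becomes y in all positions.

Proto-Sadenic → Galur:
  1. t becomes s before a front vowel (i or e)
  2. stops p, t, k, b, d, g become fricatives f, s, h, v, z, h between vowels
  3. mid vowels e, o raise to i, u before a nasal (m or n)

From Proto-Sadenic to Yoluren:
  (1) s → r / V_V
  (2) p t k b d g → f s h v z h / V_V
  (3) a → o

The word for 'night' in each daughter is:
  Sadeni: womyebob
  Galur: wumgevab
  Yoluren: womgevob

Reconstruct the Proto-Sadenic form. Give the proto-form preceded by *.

Position 4: Sadeni has y, Galur has g, Yoluren has g. Galur preserves g here (none of its changes turn any other segment into g), so the proto-segment is *g.
Position 6: Sadeni has b, Galur has v, Yoluren has v. Sadeni preserves b here (none of its changes turn any other segment into b), so the proto-segment is *b.
Position 2: Sadeni has o, Galur has u, Yoluren has o. Taking the neighbouring segments as reconstructed: Sadeni o could go back to *a or *o; Galur u could go back to *o or *u; Yoluren o could go back to *a or *o — the one source consistent with every daughter is *o.
Continuing position by position gives *womgebab; check it forward:
Sadeni: *womgebab
  womgebab → womgebob   [vowel merger]
  womgebob (rule 2 does not apply)
  womgebob → womyebob   [unconditioned shift]
  giving Sadeni womyebob.
Galur: *womgebab > womgevab > wumgevab  (by intervocalic lenition, pre-nasal raising)
Yoluren: start from *womgebab.
  rule 1: no change — womgebab
  rule 2 (intervocalic lenition): womgebab → womgevab
  rule 3 (vowel merger): womgevab → womgevob
  ⇒ Yoluren womgevob
Only *womgebab yields all of Sadeni womyebob, Galur wumgevab, Yoluren womgevob.

*womgebab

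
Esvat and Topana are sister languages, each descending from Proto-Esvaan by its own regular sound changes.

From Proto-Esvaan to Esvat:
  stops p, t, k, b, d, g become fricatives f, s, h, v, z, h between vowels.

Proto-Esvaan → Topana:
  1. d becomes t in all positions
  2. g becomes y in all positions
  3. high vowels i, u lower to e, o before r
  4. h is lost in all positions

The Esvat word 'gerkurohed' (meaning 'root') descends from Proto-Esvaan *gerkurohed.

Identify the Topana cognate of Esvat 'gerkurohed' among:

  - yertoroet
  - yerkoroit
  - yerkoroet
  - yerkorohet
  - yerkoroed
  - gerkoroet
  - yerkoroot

yerkoroet

Topana: *gerkurohed
  gerkurohed → gerkurohet   [unconditioned shift]
  gerkurohet → yerkurohet   [unconditioned shift]
  yerkurohet → yerkorohet   [pre-rhotic lowering]
  yerkorohet → yerkoroet   [h-loss]
  giving Topana yerkoroet.
Among the options, 'yerkoroet' alone shows every Topana change applied in order.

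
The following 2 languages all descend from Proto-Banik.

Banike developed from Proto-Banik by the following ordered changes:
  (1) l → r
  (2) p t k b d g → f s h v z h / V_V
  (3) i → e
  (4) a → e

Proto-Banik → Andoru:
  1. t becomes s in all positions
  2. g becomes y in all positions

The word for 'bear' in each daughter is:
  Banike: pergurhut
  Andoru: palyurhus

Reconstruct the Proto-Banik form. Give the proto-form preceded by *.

Position 3: Banike has r, Andoru has l. Andoru preserves l here (none of its changes turn any other segment into l), so the proto-segment is *l.
Position 2: Banike has e, Andoru has a. Andoru preserves a here (none of its changes turn any other segment into a), so the proto-segment is *a.
Continuing position by position gives *palgurhut; check it forward:
Banike: *palgurhut > pargurhut > pergurhut  (by unconditioned shift, vowel merger)
Andoru: start from *palgurhut.
  rule 1 (unconditioned shift): palgurhut → palgurhus
  rule 2 (unconditioned shift): palgurhus → palyurhus
  ⇒ Andoru palyurhus
Only *palgurhut yields all of Banike pergurhut, Andoru palyurhus.

*palgurhut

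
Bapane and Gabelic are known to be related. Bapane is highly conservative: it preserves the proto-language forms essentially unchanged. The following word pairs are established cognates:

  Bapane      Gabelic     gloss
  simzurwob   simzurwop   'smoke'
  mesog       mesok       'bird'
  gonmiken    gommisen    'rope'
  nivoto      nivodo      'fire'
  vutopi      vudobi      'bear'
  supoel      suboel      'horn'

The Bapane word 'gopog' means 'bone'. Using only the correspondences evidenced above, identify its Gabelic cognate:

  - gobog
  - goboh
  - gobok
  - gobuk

supoel ~ suboel — Bapane p corresponds to Gabelic b between vowels (before a back vowel).
mesog ~ mesok — Bapane g corresponds to Gabelic k word-finally.
Applying these to Bapane 'gopog':
  gopog → gobog   (p→b between vowels (before a back vowel))
  gobog → gobok   (g→k word-finally)
So the Gabelic cognate is 'gobok'.

gobok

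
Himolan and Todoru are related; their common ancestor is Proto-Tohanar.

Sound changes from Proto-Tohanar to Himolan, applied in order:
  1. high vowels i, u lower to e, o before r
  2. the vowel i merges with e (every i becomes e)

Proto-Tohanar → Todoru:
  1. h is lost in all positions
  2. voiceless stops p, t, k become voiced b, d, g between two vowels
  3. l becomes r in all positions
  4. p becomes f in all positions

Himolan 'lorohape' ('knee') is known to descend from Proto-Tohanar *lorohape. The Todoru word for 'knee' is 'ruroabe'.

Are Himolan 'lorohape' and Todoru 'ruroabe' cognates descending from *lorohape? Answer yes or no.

no

Derive the expected Todoru reflex of *lorohape:
Todoru: *lorohape
  lorohape → loroape   [h-loss]
  loroape → loroabe   [intervocalic voicing]
  loroabe → roroabe   [unconditioned shift]
  roroabe (rule 4 does not apply)
  giving Todoru roroabe.
The regular Todoru reflex would be 'roroabe', but the attested form is 'ruroabe'. The correspondence is irregular, so they are not cognates (the Todoru form has a different source).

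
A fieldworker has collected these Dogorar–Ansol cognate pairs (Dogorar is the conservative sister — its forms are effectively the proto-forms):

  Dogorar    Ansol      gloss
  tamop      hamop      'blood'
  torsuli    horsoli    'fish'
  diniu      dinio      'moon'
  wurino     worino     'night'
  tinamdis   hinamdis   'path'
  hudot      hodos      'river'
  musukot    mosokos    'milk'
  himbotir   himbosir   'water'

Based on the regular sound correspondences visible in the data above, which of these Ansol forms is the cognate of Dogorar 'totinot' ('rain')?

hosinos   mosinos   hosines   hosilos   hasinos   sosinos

torsuli ~ horsoli — Dogorar t corresponds to Ansol h word-initially before a back vowel.
himbotir ~ himbosir — Dogorar t corresponds to Ansol s between vowels (before a front vowel).
hudot ~ hodos, musukot ~ mosokos — Dogorar t corresponds to Ansol s word-finally.
Applying these to Dogorar 'totinot':
  totinot → hotinot   (t→h word-initially before a back vowel)
  hotinot → hosinot   (t→s between vowels (before a front vowel))
  hosinot → hosinos   (t→s word-finally)
So the Ansol cognate is 'hosinos'.

hosinos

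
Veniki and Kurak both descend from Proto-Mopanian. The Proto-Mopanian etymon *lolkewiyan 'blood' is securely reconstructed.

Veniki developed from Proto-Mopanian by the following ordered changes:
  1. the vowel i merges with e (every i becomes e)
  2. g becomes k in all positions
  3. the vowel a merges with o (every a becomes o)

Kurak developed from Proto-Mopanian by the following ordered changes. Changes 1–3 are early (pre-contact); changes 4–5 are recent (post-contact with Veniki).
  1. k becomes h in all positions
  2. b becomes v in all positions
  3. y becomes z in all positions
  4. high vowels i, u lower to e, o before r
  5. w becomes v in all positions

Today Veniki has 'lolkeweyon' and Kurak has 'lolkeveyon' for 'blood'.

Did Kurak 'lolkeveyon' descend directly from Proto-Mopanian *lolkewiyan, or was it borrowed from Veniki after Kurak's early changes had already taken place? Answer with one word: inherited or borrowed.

borrowed

If inherited, *lolkewiyan would pass through all of Kurak's changes:
Kurak: start from *lolkewiyan.
  rule 1 (unconditioned shift): lolkewiyan → lolhewiyan
  rule 2: no change — lolhewiyan
  rule 3 (unconditioned shift): lolhewiyan → lolhewizan
  rule 4: no change — lolhewizan
  rule 5 (unconditioned shift): lolhewizan → lolhevizan
  ⇒ Kurak lolhevizan
If borrowed from Veniki 'lolkeweyon' after the early changes, it would undergo only the recent ones:
  rule 4 (pre-rhotic lowering): no change (lolkeweyon)
  rule 5 (unconditioned shift): lolkeweyon → lolkeveyon
  ⇒ as a loan: lolkeveyon
Kurak 'lolkeveyon' matches the loan outcome 'lolkeveyon', not the inherited 'lolhevizan' — it skipped the early Kurak changes, so it was borrowed from Veniki.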